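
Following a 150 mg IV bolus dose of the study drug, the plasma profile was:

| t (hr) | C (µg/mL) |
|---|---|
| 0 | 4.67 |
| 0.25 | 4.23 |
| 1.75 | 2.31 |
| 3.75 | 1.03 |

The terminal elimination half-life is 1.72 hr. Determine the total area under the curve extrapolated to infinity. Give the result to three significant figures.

AUC = 11.9 µg/mL·hr

Trapezoidal AUC_0→3.75:
  [0→0.25]: (4.67+4.23)/2 × 0.25 = 1.1125
  [0.25→1.75]: (4.23+2.31)/2 × 1.5 = 4.905
  [1.75→3.75]: (2.31+1.03)/2 × 2 = 3.34
  Sum = 9.3575 µg/mL·hr
k_e = ln2 / t½ = 0.693147 / 1.72 = 0.4030 hr^-1
Extrapolated tail: C_last / k_e = 1.03 / 0.403 = 2.556
AUC_0→∞ = 9.3575 + 2.556 = 11.9135 µg/mL·hr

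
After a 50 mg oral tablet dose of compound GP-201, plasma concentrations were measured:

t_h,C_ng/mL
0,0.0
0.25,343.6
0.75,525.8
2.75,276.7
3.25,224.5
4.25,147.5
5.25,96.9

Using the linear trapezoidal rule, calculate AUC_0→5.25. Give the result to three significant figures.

Trapezoidal AUC_0→5.25:
  [0→0.25]: (0.0+343.6)/2 × 0.25 = 42.95
  [0.25→0.75]: (343.6+525.8)/2 × 0.5 = 217.35
  [0.75→2.75]: (525.8+276.7)/2 × 2 = 802.5
  [2.75→3.25]: (276.7+224.5)/2 × 0.5 = 125.3
  [3.25→4.25]: (224.5+147.5)/2 × 1 = 186.0
  [4.25→5.25]: (147.5+96.9)/2 × 1 = 122.2
  Sum = 1496.3 ng/mL·h

AUC = 1500 ng/mL·h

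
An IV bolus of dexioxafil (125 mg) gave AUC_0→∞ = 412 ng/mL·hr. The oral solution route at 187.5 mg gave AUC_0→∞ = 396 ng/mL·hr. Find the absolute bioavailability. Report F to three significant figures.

F = (AUC_ev / D_ev) / (AUC_iv / D_iv)
  = (396/187.5) / (412/125)
  = 2.112 / 3.296 = 0.6408

F = 0.641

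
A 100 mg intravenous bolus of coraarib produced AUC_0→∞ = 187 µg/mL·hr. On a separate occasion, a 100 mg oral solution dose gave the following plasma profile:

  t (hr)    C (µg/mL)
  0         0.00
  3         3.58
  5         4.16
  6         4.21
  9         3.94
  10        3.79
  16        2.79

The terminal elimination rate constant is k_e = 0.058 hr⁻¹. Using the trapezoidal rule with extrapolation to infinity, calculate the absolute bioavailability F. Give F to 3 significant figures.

F = 0.541

Trapezoidal AUC_0→16 (oral solution):
  [0→3]: (0.00+3.58)/2 × 3 = 5.37
  [3→5]: (3.58+4.16)/2 × 2 = 7.74
  [5→6]: (4.16+4.21)/2 × 1 = 4.185
  [6→9]: (4.21+3.94)/2 × 3 = 12.225
  [9→10]: (3.94+3.79)/2 × 1 = 3.865
  [10→16]: (3.79+2.79)/2 × 6 = 19.74
  Sum = 53.125 µg/mL·hr
Tail: C_last/k_e = 2.79/0.058 = 48.103
AUC_0→∞ (oral solution) = 53.125 + 48.103 = 101.228 µg/mL·hr
F = (AUC_ev/D_ev)/(AUC_iv/D_iv) = (101.228/100)/(187/100) = 1.01228/1.87 = 0.5413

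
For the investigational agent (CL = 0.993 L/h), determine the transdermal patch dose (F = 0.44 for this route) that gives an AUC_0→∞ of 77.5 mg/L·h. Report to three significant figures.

Dose = 175 mg

Dose = CL × AUC_0→∞ / F
     = 0.993 × 77.5 / 0.44 = 174.903 mg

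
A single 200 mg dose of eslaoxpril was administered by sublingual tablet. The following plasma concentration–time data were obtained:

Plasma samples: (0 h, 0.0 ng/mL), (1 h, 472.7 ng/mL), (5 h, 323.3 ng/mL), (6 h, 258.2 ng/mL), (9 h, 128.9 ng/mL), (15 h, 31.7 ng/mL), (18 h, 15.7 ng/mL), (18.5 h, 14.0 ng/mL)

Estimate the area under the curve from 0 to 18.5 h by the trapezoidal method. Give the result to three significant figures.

Trapezoidal AUC_0→18.5:
  [0→1]: (0.0+472.7)/2 × 1 = 236.35
  [1→5]: (472.7+323.3)/2 × 4 = 1592.0
  [5→6]: (323.3+258.2)/2 × 1 = 290.75
  [6→9]: (258.2+128.9)/2 × 3 = 580.65
  [9→15]: (128.9+31.7)/2 × 6 = 481.8
  [15→18]: (31.7+15.7)/2 × 3 = 71.1
  [18→18.5]: (15.7+14.0)/2 × 0.5 = 7.425
  Sum = 3260.075 ng/mL·h

AUC = 3260 ng/mL·h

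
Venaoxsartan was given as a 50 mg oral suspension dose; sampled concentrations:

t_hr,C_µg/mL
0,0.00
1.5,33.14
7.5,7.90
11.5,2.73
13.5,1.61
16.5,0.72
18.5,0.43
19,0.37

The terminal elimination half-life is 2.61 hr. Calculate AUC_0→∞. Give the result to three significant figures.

AUC = 180 µg/mL·hr

Trapezoidal AUC_0→19:
  [0→1.5]: (0.00+33.14)/2 × 1.5 = 24.855
  [1.5→7.5]: (33.14+7.90)/2 × 6 = 123.12
  [7.5→11.5]: (7.90+2.73)/2 × 4 = 21.26
  [11.5→13.5]: (2.73+1.61)/2 × 2 = 4.34
  [13.5→16.5]: (1.61+0.72)/2 × 3 = 3.495
  [16.5→18.5]: (0.72+0.43)/2 × 2 = 1.15
  [18.5→19]: (0.43+0.37)/2 × 0.5 = 0.2
  Sum = 178.42 µg/mL·hr
k_e = ln2 / t½ = 0.693147 / 2.61 = 0.2656 hr^-1
Extrapolated tail: C_last / k_e = 0.37 / 0.2656 = 1.393
AUC_0→∞ = 178.42 + 1.393 = 179.813 µg/mL·hr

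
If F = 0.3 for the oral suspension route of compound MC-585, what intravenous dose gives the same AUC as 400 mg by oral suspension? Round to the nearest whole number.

Systemic exposure from an extravascular dose = F × D_ev, so the equivalent IV dose is F × D_ev.
D_iv = F × D_ev = 0.3 × 400 = 120 mg

D_iv = 120 mg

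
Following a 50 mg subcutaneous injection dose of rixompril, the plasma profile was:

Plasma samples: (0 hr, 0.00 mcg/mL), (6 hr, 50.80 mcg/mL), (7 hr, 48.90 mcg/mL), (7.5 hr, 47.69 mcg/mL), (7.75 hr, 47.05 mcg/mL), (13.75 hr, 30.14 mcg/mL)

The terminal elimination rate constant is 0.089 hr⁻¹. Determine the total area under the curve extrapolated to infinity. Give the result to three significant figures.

Trapezoidal AUC_0→13.75:
  [0→6]: (0.00+50.80)/2 × 6 = 152.4
  [6→7]: (50.80+48.90)/2 × 1 = 49.85
  [7→7.5]: (48.90+47.69)/2 × 0.5 = 24.1475
  [7.5→7.75]: (47.69+47.05)/2 × 0.25 = 11.8425
  [7.75→13.75]: (47.05+30.14)/2 × 6 = 231.57
  Sum = 469.81 mcg/mL·hr
Extrapolated tail: C_last / k_e = 30.14 / 0.089 = 338.652
AUC_0→∞ = 469.81 + 338.652 = 808.462 mcg/mL·hr

AUC = 808 mcg/mL·hr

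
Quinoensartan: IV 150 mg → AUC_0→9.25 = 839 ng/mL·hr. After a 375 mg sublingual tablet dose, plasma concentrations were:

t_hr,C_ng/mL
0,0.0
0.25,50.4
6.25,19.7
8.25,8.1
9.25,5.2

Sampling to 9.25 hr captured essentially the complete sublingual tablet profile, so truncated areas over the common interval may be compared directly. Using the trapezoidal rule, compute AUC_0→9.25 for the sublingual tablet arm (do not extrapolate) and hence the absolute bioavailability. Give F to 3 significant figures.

Trapezoidal AUC_0→9.25 (sublingual tablet):
  [0→0.25]: (0.0+50.4)/2 × 0.25 = 6.3
  [0.25→6.25]: (50.4+19.7)/2 × 6 = 210.3
  [6.25→8.25]: (19.7+8.1)/2 × 2 = 27.8
  [8.25→9.25]: (8.1+5.2)/2 × 1 = 6.65
  Sum = 251.05 ng/mL·hr
F = (AUC_ev/D_ev)/(AUC_iv/D_iv) = (251.05/375)/(839/150) = 0.669467/5.59333 = 0.1197

F = 0.120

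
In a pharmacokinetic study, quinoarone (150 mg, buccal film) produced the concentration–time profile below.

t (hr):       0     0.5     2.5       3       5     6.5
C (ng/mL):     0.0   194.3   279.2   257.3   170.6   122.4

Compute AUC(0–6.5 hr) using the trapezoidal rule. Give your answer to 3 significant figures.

Trapezoidal AUC_0→6.5:
  [0→0.5]: (0.0+194.3)/2 × 0.5 = 48.575
  [0.5→2.5]: (194.3+279.2)/2 × 2 = 473.5
  [2.5→3]: (279.2+257.3)/2 × 0.5 = 134.125
  [3→5]: (257.3+170.6)/2 × 2 = 427.9
  [5→6.5]: (170.6+122.4)/2 × 1.5 = 219.75
  Sum = 1303.85 ng/mL·hr

AUC = 1300 ng/mL·hr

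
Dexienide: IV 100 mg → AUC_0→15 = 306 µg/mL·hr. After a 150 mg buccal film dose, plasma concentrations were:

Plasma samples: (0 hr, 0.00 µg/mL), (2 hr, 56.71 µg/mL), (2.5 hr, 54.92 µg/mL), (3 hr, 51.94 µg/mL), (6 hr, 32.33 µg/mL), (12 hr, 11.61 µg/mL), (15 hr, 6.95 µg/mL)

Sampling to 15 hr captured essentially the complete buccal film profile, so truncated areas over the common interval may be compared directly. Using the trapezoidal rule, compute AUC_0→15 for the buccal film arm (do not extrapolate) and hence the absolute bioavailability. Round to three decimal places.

Trapezoidal AUC_0→15 (buccal film):
  [0→2]: (0.00+56.71)/2 × 2 = 56.71
  [2→2.5]: (56.71+54.92)/2 × 0.5 = 27.9075
  [2.5→3]: (54.92+51.94)/2 × 0.5 = 26.715
  [3→6]: (51.94+32.33)/2 × 3 = 126.405
  [6→12]: (32.33+11.61)/2 × 6 = 131.82
  [12→15]: (11.61+6.95)/2 × 3 = 27.84
  Sum = 397.3975 µg/mL·hr
F = (AUC_ev/D_ev)/(AUC_iv/D_iv) = (397.3975/150)/(306/100) = 2.64932/3.06 = 0.8658

F = 0.866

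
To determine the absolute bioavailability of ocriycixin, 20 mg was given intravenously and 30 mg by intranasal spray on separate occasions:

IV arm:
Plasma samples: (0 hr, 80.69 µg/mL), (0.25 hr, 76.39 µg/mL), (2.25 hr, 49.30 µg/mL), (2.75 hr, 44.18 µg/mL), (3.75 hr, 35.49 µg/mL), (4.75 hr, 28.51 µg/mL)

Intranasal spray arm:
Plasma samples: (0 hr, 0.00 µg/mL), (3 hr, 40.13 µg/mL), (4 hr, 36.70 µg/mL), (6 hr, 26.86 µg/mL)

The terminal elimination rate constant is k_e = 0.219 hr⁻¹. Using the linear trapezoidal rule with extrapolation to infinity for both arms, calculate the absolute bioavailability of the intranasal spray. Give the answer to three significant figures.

F = 0.512

Trapezoidal AUC_0→4.75 (IV):
  [0→0.25]: (80.69+76.39)/2 × 0.25 = 19.635
  [0.25→2.25]: (76.39+49.30)/2 × 2 = 125.69
  [2.25→2.75]: (49.30+44.18)/2 × 0.5 = 23.37
  [2.75→3.75]: (44.18+35.49)/2 × 1 = 39.835
  [3.75→4.75]: (35.49+28.51)/2 × 1 = 32.0
  Sum = 240.53 µg/mL·hr
IV tail: 28.51/0.219 = 130.183; AUC_iv,0→∞ = 240.53 + 130.183 = 370.713 µg/mL·hr
Trapezoidal AUC_0→6 (intranasal spray):
  [0→3]: (0.00+40.13)/2 × 3 = 60.195
  [3→4]: (40.13+36.70)/2 × 1 = 38.415
  [4→6]: (36.70+26.86)/2 × 2 = 63.56
  Sum = 162.17 µg/mL·hr
intranasal spray tail: 26.86/0.219 = 122.648; AUC_ev,0→∞ = 162.17 + 122.648 = 284.818 µg/mL·hr
F = (AUC_ev/D_ev)/(AUC_iv/D_iv) = (284.818/30)/(370.713/20) = 9.49393/18.53565 = 0.5122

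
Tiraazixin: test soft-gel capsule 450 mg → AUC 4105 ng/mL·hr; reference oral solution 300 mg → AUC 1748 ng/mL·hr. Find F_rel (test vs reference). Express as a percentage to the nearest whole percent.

F_rel = (AUC_test/D_test) / (AUC_ref/D_ref)
      = (4105/450) / (1748/300)
      = 9.12222 / 5.82667 = 1.5656 = 156.56%

F_rel = 157%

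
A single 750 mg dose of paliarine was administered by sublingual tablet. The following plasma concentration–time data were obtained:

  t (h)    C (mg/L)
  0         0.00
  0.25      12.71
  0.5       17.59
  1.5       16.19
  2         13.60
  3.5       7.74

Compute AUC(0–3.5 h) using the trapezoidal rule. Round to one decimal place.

AUC = 45.7 mg/L·h

Trapezoidal AUC_0→3.5:
  [0→0.25]: (0.00+12.71)/2 × 0.25 = 1.58875
  [0.25→0.5]: (12.71+17.59)/2 × 0.25 = 3.7875
  [0.5→1.5]: (17.59+16.19)/2 × 1 = 16.89
  [1.5→2]: (16.19+13.60)/2 × 0.5 = 7.4475
  [2→3.5]: (13.60+7.74)/2 × 1.5 = 16.005
  Sum = 45.71875 mg/L·h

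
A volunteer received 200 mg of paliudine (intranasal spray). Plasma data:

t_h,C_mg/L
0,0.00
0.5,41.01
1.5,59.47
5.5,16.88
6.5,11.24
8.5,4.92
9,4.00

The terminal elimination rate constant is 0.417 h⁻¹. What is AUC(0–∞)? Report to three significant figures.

AUC = 255 mg/L·h

Trapezoidal AUC_0→9:
  [0→0.5]: (0.00+41.01)/2 × 0.5 = 10.2525
  [0.5→1.5]: (41.01+59.47)/2 × 1 = 50.24
  [1.5→5.5]: (59.47+16.88)/2 × 4 = 152.7
  [5.5→6.5]: (16.88+11.24)/2 × 1 = 14.06
  [6.5→8.5]: (11.24+4.92)/2 × 2 = 16.16
  [8.5→9]: (4.92+4.00)/2 × 0.5 = 2.23
  Sum = 245.6425 mg/L·h
Extrapolated tail: C_last / k_e = 4.00 / 0.417 = 9.592
AUC_0→∞ = 245.6425 + 9.592 = 255.2345 mg/L·h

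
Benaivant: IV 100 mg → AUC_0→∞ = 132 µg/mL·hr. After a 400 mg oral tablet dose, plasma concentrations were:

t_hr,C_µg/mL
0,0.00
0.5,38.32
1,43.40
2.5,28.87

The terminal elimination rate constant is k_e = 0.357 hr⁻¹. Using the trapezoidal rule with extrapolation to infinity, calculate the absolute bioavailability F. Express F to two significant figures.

F = 0.31

Trapezoidal AUC_0→2.5 (oral tablet):
  [0→0.5]: (0.00+38.32)/2 × 0.5 = 9.58
  [0.5→1]: (38.32+43.40)/2 × 0.5 = 20.43
  [1→2.5]: (43.40+28.87)/2 × 1.5 = 54.2025
  Sum = 84.2125 µg/mL·hr
Tail: C_last/k_e = 28.87/0.357 = 80.868
AUC_0→∞ (oral tablet) = 84.2125 + 80.868 = 165.0805 µg/mL·hr
F = (AUC_ev/D_ev)/(AUC_iv/D_iv) = (165.0805/400)/(132/100) = 0.41270125/1.32 = 0.3127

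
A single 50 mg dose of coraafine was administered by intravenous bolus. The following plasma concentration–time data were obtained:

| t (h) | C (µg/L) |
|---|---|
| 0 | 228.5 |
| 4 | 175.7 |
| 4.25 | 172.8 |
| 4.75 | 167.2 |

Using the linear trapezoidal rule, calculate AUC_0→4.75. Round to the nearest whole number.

Trapezoidal AUC_0→4.75:
  [0→4]: (228.5+175.7)/2 × 4 = 808.4
  [4→4.25]: (175.7+172.8)/2 × 0.25 = 43.5625
  [4.25→4.75]: (172.8+167.2)/2 × 0.5 = 85.0
  Sum = 936.9625 µg/L·h

AUC = 937 µg/L·h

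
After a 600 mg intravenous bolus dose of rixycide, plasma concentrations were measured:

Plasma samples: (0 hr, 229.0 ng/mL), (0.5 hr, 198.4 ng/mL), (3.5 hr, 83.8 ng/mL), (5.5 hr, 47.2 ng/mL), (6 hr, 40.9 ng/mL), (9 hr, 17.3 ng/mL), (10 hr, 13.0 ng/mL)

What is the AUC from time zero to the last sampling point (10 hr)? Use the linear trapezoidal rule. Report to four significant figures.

AUC = 785.6 ng/mL·hr

Trapezoidal AUC_0→10:
  [0→0.5]: (229.0+198.4)/2 × 0.5 = 106.85
  [0.5→3.5]: (198.4+83.8)/2 × 3 = 423.3
  [3.5→5.5]: (83.8+47.2)/2 × 2 = 131.0
  [5.5→6]: (47.2+40.9)/2 × 0.5 = 22.025
  [6→9]: (40.9+17.3)/2 × 3 = 87.3
  [9→10]: (17.3+13.0)/2 × 1 = 15.15
  Sum = 785.625 ng/mL·hr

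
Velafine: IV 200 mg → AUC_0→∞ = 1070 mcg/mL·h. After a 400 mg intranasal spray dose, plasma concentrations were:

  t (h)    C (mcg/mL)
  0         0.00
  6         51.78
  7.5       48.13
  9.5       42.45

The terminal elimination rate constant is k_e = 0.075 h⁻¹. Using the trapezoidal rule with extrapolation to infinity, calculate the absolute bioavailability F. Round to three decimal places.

F = 0.414

Trapezoidal AUC_0→9.5 (intranasal spray):
  [0→6]: (0.00+51.78)/2 × 6 = 155.34
  [6→7.5]: (51.78+48.13)/2 × 1.5 = 74.9325
  [7.5→9.5]: (48.13+42.45)/2 × 2 = 90.58
  Sum = 320.8525 mcg/mL·h
Tail: C_last/k_e = 42.45/0.075 = 566.000
AUC_0→∞ (intranasal spray) = 320.8525 + 566.000 = 886.8525 mcg/mL·h
F = (AUC_ev/D_ev)/(AUC_iv/D_iv) = (886.8525/400)/(1070/200) = 2.21713/5.35 = 0.4144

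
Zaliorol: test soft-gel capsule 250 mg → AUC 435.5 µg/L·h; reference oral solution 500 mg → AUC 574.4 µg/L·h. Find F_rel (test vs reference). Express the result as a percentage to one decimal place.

F_rel = (AUC_test/D_test) / (AUC_ref/D_ref)
      = (435.5/250) / (574.4/500)
      = 1.742 / 1.1488 = 1.5164 = 151.64%

F_rel = 151.6%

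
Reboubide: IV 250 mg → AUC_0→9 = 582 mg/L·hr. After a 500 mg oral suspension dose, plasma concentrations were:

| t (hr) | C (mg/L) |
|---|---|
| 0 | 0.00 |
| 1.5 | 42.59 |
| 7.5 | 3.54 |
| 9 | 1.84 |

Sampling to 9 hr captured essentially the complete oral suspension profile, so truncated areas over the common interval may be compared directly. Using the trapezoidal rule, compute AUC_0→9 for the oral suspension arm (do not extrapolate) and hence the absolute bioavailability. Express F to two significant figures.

F = 0.15

Trapezoidal AUC_0→9 (oral suspension):
  [0→1.5]: (0.00+42.59)/2 × 1.5 = 31.9425
  [1.5→7.5]: (42.59+3.54)/2 × 6 = 138.39
  [7.5→9]: (3.54+1.84)/2 × 1.5 = 4.035
  Sum = 174.3675 mg/L·hr
F = (AUC_ev/D_ev)/(AUC_iv/D_iv) = (174.3675/500)/(582/250) = 0.348735/2.328 = 0.1498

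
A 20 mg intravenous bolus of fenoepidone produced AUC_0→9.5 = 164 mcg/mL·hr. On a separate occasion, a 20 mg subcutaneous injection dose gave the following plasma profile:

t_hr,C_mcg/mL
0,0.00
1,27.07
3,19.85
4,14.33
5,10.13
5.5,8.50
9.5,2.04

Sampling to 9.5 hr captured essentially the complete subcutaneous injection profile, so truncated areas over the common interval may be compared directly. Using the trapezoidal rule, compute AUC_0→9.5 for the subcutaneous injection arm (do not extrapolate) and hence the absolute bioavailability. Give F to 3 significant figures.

Trapezoidal AUC_0→9.5 (subcutaneous injection):
  [0→1]: (0.00+27.07)/2 × 1 = 13.535
  [1→3]: (27.07+19.85)/2 × 2 = 46.92
  [3→4]: (19.85+14.33)/2 × 1 = 17.09
  [4→5]: (14.33+10.13)/2 × 1 = 12.23
  [5→5.5]: (10.13+8.50)/2 × 0.5 = 4.6575
  [5.5→9.5]: (8.50+2.04)/2 × 4 = 21.08
  Sum = 115.5125 mcg/mL·hr
F = (AUC_ev/D_ev)/(AUC_iv/D_iv) = (115.5125/20)/(164/20) = 5.775625/8.2 = 0.7043

F = 0.704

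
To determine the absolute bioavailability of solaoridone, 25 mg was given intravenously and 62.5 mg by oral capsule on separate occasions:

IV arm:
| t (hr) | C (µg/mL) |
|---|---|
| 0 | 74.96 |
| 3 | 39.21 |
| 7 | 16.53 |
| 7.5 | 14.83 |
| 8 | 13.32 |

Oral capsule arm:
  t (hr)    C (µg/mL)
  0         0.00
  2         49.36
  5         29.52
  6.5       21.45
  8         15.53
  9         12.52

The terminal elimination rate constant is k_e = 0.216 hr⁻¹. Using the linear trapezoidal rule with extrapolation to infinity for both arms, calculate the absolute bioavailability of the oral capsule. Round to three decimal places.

Trapezoidal AUC_0→8 (IV):
  [0→3]: (74.96+39.21)/2 × 3 = 171.255
  [3→7]: (39.21+16.53)/2 × 4 = 111.48
  [7→7.5]: (16.53+14.83)/2 × 0.5 = 7.84
  [7.5→8]: (14.83+13.32)/2 × 0.5 = 7.0375
  Sum = 297.6125 µg/mL·hr
IV tail: 13.32/0.216 = 61.667; AUC_iv,0→∞ = 297.6125 + 61.667 = 359.2795 µg/mL·hr
Trapezoidal AUC_0→9 (oral capsule):
  [0→2]: (0.00+49.36)/2 × 2 = 49.36
  [2→5]: (49.36+29.52)/2 × 3 = 118.32
  [5→6.5]: (29.52+21.45)/2 × 1.5 = 38.2275
  [6.5→8]: (21.45+15.53)/2 × 1.5 = 27.735
  [8→9]: (15.53+12.52)/2 × 1 = 14.025
  Sum = 247.6675 µg/mL·hr
oral capsule tail: 12.52/0.216 = 57.963; AUC_ev,0→∞ = 247.6675 + 57.963 = 305.6305 µg/mL·hr
F = (AUC_ev/D_ev)/(AUC_iv/D_iv) = (305.6305/62.5)/(359.2795/25) = 4.890088/14.37118 = 0.3403

F = 0.340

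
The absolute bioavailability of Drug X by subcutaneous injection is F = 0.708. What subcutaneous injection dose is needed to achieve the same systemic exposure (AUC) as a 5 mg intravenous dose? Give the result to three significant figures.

For equal systemic exposure: F × D_ev = D_iv
D_ev = D_iv / F = 5 / 0.708 = 7.06215 mg

D_subcutaneous = 7.06 mg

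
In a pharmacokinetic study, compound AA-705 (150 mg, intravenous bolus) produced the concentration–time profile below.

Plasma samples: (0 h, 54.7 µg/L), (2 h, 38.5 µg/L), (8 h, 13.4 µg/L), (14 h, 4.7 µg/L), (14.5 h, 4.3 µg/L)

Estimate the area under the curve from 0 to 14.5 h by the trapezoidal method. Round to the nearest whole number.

AUC = 305 µg/L·h

Trapezoidal AUC_0→14.5:
  [0→2]: (54.7+38.5)/2 × 2 = 93.2
  [2→8]: (38.5+13.4)/2 × 6 = 155.7
  [8→14]: (13.4+4.7)/2 × 6 = 54.3
  [14→14.5]: (4.7+4.3)/2 × 0.5 = 2.25
  Sum = 305.45 µg/L·h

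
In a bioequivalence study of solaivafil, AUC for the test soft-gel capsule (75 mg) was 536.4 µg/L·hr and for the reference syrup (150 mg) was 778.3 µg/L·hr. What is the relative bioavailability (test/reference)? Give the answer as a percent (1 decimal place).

F_rel = 137.8%

F_rel = (AUC_test/D_test) / (AUC_ref/D_ref)
      = (536.4/75) / (778.3/150)
      = 7.152 / 5.18867 = 1.3784 = 137.84%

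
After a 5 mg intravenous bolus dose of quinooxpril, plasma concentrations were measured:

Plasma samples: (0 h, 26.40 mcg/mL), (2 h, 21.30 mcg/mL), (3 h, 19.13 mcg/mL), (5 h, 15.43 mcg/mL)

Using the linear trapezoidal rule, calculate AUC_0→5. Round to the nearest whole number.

AUC = 102 mcg/mL·h

Trapezoidal AUC_0→5:
  [0→2]: (26.40+21.30)/2 × 2 = 47.7
  [2→3]: (21.30+19.13)/2 × 1 = 20.215
  [3→5]: (19.13+15.43)/2 × 2 = 34.56
  Sum = 102.475 mcg/mL·h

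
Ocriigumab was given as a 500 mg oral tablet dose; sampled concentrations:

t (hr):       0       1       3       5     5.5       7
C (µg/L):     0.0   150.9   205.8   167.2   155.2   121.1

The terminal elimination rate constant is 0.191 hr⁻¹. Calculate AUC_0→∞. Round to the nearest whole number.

Trapezoidal AUC_0→7:
  [0→1]: (0.0+150.9)/2 × 1 = 75.45
  [1→3]: (150.9+205.8)/2 × 2 = 356.7
  [3→5]: (205.8+167.2)/2 × 2 = 373.0
  [5→5.5]: (167.2+155.2)/2 × 0.5 = 80.6
  [5.5→7]: (155.2+121.1)/2 × 1.5 = 207.225
  Sum = 1092.975 µg/L·hr
Extrapolated tail: C_last / k_e = 121.1 / 0.191 = 634.031
AUC_0→∞ = 1092.975 + 634.031 = 1727.006 µg/L·hr

AUC = 1727 µg/L·hr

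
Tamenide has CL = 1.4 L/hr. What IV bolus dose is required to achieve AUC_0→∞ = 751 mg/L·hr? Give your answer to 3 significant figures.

Dose = 1050 mg

Dose_iv = CL × AUC_0→∞
     = 1.4 × 751 = 1051.4 mg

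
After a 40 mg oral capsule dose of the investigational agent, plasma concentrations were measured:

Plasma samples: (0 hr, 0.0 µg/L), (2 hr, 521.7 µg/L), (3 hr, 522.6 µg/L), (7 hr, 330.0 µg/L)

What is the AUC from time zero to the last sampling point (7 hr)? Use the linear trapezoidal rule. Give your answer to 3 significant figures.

AUC = 2750 µg/L·hr

Trapezoidal AUC_0→7:
  [0→2]: (0.0+521.7)/2 × 2 = 521.7
  [2→3]: (521.7+522.6)/2 × 1 = 522.15
  [3→7]: (522.6+330.0)/2 × 4 = 1705.2
  Sum = 2749.05 µg/L·hr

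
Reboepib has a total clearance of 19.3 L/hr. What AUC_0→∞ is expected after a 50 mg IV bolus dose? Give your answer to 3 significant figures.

AUC_0→∞ = Dose_iv / CL
        = 50 / 19.3 = 2.59067 mg/L·hr

AUC = 2.59 mg/L·hr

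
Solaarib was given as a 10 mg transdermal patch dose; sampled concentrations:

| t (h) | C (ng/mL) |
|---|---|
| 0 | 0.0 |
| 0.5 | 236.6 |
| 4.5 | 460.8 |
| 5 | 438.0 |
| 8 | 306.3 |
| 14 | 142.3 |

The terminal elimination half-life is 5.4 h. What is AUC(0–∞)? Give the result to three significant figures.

Trapezoidal AUC_0→14:
  [0→0.5]: (0.0+236.6)/2 × 0.5 = 59.15
  [0.5→4.5]: (236.6+460.8)/2 × 4 = 1394.8
  [4.5→5]: (460.8+438.0)/2 × 0.5 = 224.7
  [5→8]: (438.0+306.3)/2 × 3 = 1116.45
  [8→14]: (306.3+142.3)/2 × 6 = 1345.8
  Sum = 4140.9 ng/mL·h
k_e = ln2 / t½ = 0.693147 / 5.4 = 0.1284 h^-1
Extrapolated tail: C_last / k_e = 142.3 / 0.1284 = 1108.255
AUC_0→∞ = 4140.9 + 1108.255 = 5249.155 ng/mL·h

AUC = 5250 ng/mL·h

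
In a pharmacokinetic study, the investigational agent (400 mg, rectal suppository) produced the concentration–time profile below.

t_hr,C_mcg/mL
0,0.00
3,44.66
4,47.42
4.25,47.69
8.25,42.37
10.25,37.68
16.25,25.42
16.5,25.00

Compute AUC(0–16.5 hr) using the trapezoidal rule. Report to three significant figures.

AUC = 581 mcg/mL·hr

Trapezoidal AUC_0→16.5:
  [0→3]: (0.00+44.66)/2 × 3 = 66.99
  [3→4]: (44.66+47.42)/2 × 1 = 46.04
  [4→4.25]: (47.42+47.69)/2 × 0.25 = 11.88875
  [4.25→8.25]: (47.69+42.37)/2 × 4 = 180.12
  [8.25→10.25]: (42.37+37.68)/2 × 2 = 80.05
  [10.25→16.25]: (37.68+25.42)/2 × 6 = 189.3
  [16.25→16.5]: (25.42+25.00)/2 × 0.25 = 6.3025
  Sum = 580.69125 mcg/mL·hr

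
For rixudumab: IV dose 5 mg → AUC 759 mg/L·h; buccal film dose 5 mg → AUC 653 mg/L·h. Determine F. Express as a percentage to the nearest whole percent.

F = 86%

F = (AUC_ev / D_ev) / (AUC_iv / D_iv)
  = (653/5) / (759/5)
  = 130.6 / 151.8 = 0.8603
  = 86.03%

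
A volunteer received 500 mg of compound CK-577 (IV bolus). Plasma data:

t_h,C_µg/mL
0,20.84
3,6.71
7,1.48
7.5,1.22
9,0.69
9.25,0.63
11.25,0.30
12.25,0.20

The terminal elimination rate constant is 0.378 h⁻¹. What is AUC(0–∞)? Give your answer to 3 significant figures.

Trapezoidal AUC_0→12.25:
  [0→3]: (20.84+6.71)/2 × 3 = 41.325
  [3→7]: (6.71+1.48)/2 × 4 = 16.38
  [7→7.5]: (1.48+1.22)/2 × 0.5 = 0.675
  [7.5→9]: (1.22+0.69)/2 × 1.5 = 1.4325
  [9→9.25]: (0.69+0.63)/2 × 0.25 = 0.165
  [9.25→11.25]: (0.63+0.30)/2 × 2 = 0.93
  [11.25→12.25]: (0.30+0.20)/2 × 1 = 0.25
  Sum = 61.1575 µg/mL·h
Extrapolated tail: C_last / k_e = 0.20 / 0.378 = 0.529
AUC_0→∞ = 61.1575 + 0.529 = 61.6865 µg/mL·h

AUC = 61.7 µg/mL·h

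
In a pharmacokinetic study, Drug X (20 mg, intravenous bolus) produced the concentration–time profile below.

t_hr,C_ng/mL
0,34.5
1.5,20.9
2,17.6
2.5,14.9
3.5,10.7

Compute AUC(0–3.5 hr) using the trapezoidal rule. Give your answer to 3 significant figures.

AUC = 72.1 ng/mL·hr

Trapezoidal AUC_0→3.5:
  [0→1.5]: (34.5+20.9)/2 × 1.5 = 41.55
  [1.5→2]: (20.9+17.6)/2 × 0.5 = 9.625
  [2→2.5]: (17.6+14.9)/2 × 0.5 = 8.125
  [2.5→3.5]: (14.9+10.7)/2 × 1 = 12.8
  Sum = 72.1 ng/mL·hr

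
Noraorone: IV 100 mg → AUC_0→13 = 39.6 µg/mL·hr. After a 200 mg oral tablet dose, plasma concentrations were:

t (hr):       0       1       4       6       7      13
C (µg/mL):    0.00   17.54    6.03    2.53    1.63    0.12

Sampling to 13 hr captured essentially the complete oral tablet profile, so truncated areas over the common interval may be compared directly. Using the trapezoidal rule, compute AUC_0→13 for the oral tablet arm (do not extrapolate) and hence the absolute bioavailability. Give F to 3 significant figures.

F = 0.758

Trapezoidal AUC_0→13 (oral tablet):
  [0→1]: (0.00+17.54)/2 × 1 = 8.77
  [1→4]: (17.54+6.03)/2 × 3 = 35.355
  [4→6]: (6.03+2.53)/2 × 2 = 8.56
  [6→7]: (2.53+1.63)/2 × 1 = 2.08
  [7→13]: (1.63+0.12)/2 × 6 = 5.25
  Sum = 60.015 µg/mL·hr
F = (AUC_ev/D_ev)/(AUC_iv/D_iv) = (60.015/200)/(39.6/100) = 0.300075/0.396 = 0.7578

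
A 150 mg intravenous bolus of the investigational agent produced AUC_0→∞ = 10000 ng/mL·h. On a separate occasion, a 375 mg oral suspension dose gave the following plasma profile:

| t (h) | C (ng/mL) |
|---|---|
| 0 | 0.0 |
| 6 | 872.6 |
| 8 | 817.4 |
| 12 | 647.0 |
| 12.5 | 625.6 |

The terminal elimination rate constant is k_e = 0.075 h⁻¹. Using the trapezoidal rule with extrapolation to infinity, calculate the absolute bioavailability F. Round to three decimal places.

Trapezoidal AUC_0→12.5 (oral suspension):
  [0→6]: (0.0+872.6)/2 × 6 = 2617.8
  [6→8]: (872.6+817.4)/2 × 2 = 1690.0
  [8→12]: (817.4+647.0)/2 × 4 = 2928.8
  [12→12.5]: (647.0+625.6)/2 × 0.5 = 318.15
  Sum = 7554.75 ng/mL·h
Tail: C_last/k_e = 625.6/0.075 = 8341.333
AUC_0→∞ (oral suspension) = 7554.75 + 8341.333 = 15896.083 ng/mL·h
F = (AUC_ev/D_ev)/(AUC_iv/D_iv) = (15896.083/375)/(10000/150) = 42.3896/66.6667 = 0.6358

F = 0.636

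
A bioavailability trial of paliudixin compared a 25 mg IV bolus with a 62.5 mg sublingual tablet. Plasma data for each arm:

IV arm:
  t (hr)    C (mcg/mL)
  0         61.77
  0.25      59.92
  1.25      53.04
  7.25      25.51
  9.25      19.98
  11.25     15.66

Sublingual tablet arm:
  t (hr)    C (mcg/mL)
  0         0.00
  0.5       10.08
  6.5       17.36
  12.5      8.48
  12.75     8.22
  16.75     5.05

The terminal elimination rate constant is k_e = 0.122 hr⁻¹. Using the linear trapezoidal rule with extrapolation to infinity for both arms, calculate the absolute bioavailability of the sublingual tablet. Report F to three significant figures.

F = 0.180

Trapezoidal AUC_0→11.25 (IV):
  [0→0.25]: (61.77+59.92)/2 × 0.25 = 15.21125
  [0.25→1.25]: (59.92+53.04)/2 × 1 = 56.48
  [1.25→7.25]: (53.04+25.51)/2 × 6 = 235.65
  [7.25→9.25]: (25.51+19.98)/2 × 2 = 45.49
  [9.25→11.25]: (19.98+15.66)/2 × 2 = 35.64
  Sum = 388.47125 mcg/mL·hr
IV tail: 15.66/0.122 = 128.361; AUC_iv,0→∞ = 388.47125 + 128.361 = 516.83225 mcg/mL·hr
Trapezoidal AUC_0→16.75 (sublingual tablet):
  [0→0.5]: (0.00+10.08)/2 × 0.5 = 2.52
  [0.5→6.5]: (10.08+17.36)/2 × 6 = 82.32
  [6.5→12.5]: (17.36+8.48)/2 × 6 = 77.52
  [12.5→12.75]: (8.48+8.22)/2 × 0.25 = 2.0875
  [12.75→16.75]: (8.22+5.05)/2 × 4 = 26.54
  Sum = 190.9875 mcg/mL·hr
sublingual tablet tail: 5.05/0.122 = 41.393; AUC_ev,0→∞ = 190.9875 + 41.393 = 232.3805 mcg/mL·hr
F = (AUC_ev/D_ev)/(AUC_iv/D_iv) = (232.3805/62.5)/(516.83225/25) = 3.718088/20.67329 = 0.1798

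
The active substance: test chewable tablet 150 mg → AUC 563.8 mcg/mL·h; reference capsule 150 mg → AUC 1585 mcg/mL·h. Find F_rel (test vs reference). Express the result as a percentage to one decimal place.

F_rel = (AUC_test/D_test) / (AUC_ref/D_ref)
      = (563.8/150) / (1585/150)
      = 3.75867 / 10.5667 = 0.3557 = 35.57%

F_rel = 35.6%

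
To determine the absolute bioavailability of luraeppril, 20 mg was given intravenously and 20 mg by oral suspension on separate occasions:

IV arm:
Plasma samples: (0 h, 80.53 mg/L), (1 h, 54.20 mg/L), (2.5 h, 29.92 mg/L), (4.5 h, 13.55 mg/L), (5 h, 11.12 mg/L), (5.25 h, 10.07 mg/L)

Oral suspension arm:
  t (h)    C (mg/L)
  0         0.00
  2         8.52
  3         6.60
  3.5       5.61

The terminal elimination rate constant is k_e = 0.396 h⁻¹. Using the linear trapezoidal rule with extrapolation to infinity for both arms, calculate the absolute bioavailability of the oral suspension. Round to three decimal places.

F = 0.160

Trapezoidal AUC_0→5.25 (IV):
  [0→1]: (80.53+54.20)/2 × 1 = 67.365
  [1→2.5]: (54.20+29.92)/2 × 1.5 = 63.09
  [2.5→4.5]: (29.92+13.55)/2 × 2 = 43.47
  [4.5→5]: (13.55+11.12)/2 × 0.5 = 6.1675
  [5→5.25]: (11.12+10.07)/2 × 0.25 = 2.64875
  Sum = 182.74125 mg/L·h
IV tail: 10.07/0.396 = 25.429; AUC_iv,0→∞ = 182.74125 + 25.429 = 208.17025 mg/L·h
Trapezoidal AUC_0→3.5 (oral suspension):
  [0→2]: (0.00+8.52)/2 × 2 = 8.52
  [2→3]: (8.52+6.60)/2 × 1 = 7.56
  [3→3.5]: (6.60+5.61)/2 × 0.5 = 3.0525
  Sum = 19.1325 mg/L·h
oral suspension tail: 5.61/0.396 = 14.167; AUC_ev,0→∞ = 19.1325 + 14.167 = 33.2995 mg/L·h
F = (AUC_ev/D_ev)/(AUC_iv/D_iv) = (33.2995/20)/(208.17025/20) = 1.664975/10.4085 = 0.1600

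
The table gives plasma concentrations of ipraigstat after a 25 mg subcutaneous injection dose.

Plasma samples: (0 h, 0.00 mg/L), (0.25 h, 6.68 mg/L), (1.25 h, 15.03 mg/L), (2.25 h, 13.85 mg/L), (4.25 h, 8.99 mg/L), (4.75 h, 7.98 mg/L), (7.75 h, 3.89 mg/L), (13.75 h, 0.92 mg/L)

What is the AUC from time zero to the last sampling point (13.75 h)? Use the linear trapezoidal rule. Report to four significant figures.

AUC = 85.45 mg/L·h

Trapezoidal AUC_0→13.75:
  [0→0.25]: (0.00+6.68)/2 × 0.25 = 0.835
  [0.25→1.25]: (6.68+15.03)/2 × 1 = 10.855
  [1.25→2.25]: (15.03+13.85)/2 × 1 = 14.44
  [2.25→4.25]: (13.85+8.99)/2 × 2 = 22.84
  [4.25→4.75]: (8.99+7.98)/2 × 0.5 = 4.2425
  [4.75→7.75]: (7.98+3.89)/2 × 3 = 17.805
  [7.75→13.75]: (3.89+0.92)/2 × 6 = 14.43
  Sum = 85.4475 mg/L·h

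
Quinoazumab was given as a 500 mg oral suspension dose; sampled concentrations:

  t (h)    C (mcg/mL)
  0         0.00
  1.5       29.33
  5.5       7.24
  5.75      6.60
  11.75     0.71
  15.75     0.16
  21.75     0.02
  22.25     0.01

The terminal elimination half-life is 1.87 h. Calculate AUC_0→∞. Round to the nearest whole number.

AUC = 121 mcg/mL·h

Trapezoidal AUC_0→22.25:
  [0→1.5]: (0.00+29.33)/2 × 1.5 = 21.9975
  [1.5→5.5]: (29.33+7.24)/2 × 4 = 73.14
  [5.5→5.75]: (7.24+6.60)/2 × 0.25 = 1.73
  [5.75→11.75]: (6.60+0.71)/2 × 6 = 21.93
  [11.75→15.75]: (0.71+0.16)/2 × 4 = 1.74
  [15.75→21.75]: (0.16+0.02)/2 × 6 = 0.54
  [21.75→22.25]: (0.02+0.01)/2 × 0.5 = 0.0075
  Sum = 121.085 mcg/mL·h
k_e = ln2 / t½ = 0.693147 / 1.87 = 0.3707 h^-1
Extrapolated tail: C_last / k_e = 0.01 / 0.3707 = 0.027
AUC_0→∞ = 121.085 + 0.027 = 121.112 mcg/mL·h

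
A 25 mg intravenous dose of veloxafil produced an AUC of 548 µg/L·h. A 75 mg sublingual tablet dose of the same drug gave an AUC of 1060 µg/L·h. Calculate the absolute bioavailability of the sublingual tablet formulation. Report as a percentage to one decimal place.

F = (AUC_ev / D_ev) / (AUC_iv / D_iv)
  = (1060/75) / (548/25)
  = 14.1333 / 21.92 = 0.6448
  = 64.48%

F = 64.5%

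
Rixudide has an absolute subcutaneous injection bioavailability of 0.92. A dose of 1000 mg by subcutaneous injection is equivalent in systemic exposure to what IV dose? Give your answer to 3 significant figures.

D_iv = 920 mg

Systemic exposure from an extravascular dose = F × D_ev, so the equivalent IV dose is F × D_ev.
D_iv = F × D_ev = 0.92 × 1000 = 920 mg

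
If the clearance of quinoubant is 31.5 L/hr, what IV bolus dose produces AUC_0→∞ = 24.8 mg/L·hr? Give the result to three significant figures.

Dose_iv = CL × AUC_0→∞
     = 31.5 × 24.8 = 781.2 mg

Dose = 781 mg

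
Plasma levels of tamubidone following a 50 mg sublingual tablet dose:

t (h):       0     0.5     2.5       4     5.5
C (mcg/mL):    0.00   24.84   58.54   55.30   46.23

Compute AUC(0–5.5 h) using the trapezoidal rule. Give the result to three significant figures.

AUC = 251 mcg/mL·h

Trapezoidal AUC_0→5.5:
  [0→0.5]: (0.00+24.84)/2 × 0.5 = 6.21
  [0.5→2.5]: (24.84+58.54)/2 × 2 = 83.38
  [2.5→4]: (58.54+55.30)/2 × 1.5 = 85.38
  [4→5.5]: (55.30+46.23)/2 × 1.5 = 76.1475
  Sum = 251.1175 mcg/mL·h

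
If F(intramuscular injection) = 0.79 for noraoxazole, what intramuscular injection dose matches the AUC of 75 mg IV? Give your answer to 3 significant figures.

D_intramuscular = 94.9 mg

For equal systemic exposure: F × D_ev = D_iv
D_ev = D_iv / F = 75 / 0.79 = 94.9367 mg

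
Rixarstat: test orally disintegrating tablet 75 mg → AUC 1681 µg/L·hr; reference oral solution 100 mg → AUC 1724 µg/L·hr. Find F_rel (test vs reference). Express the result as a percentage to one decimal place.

F_rel = 130.0%

F_rel = (AUC_test/D_test) / (AUC_ref/D_ref)
      = (1681/75) / (1724/100)
      = 22.4133 / 17.24 = 1.3001 = 130.01%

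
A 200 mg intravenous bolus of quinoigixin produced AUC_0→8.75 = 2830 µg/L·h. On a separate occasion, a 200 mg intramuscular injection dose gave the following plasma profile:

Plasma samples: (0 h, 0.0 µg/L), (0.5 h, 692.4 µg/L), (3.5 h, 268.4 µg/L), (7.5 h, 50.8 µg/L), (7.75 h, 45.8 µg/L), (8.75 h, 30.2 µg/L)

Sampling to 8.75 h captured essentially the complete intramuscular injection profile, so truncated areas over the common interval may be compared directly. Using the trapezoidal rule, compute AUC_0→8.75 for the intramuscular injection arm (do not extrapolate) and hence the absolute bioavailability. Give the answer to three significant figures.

Trapezoidal AUC_0→8.75 (intramuscular injection):
  [0→0.5]: (0.0+692.4)/2 × 0.5 = 173.1
  [0.5→3.5]: (692.4+268.4)/2 × 3 = 1441.2
  [3.5→7.5]: (268.4+50.8)/2 × 4 = 638.4
  [7.5→7.75]: (50.8+45.8)/2 × 0.25 = 12.075
  [7.75→8.75]: (45.8+30.2)/2 × 1 = 38.0
  Sum = 2302.775 µg/L·h
F = (AUC_ev/D_ev)/(AUC_iv/D_iv) = (2302.775/200)/(2830/200) = 11.513875/14.15 = 0.8137

F = 0.814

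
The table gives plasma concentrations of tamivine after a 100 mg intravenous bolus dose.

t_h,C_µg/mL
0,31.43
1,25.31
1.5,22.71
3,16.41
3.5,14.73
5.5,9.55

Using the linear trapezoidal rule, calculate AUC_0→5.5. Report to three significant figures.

AUC = 102 µg/mL·h

Trapezoidal AUC_0→5.5:
  [0→1]: (31.43+25.31)/2 × 1 = 28.37
  [1→1.5]: (25.31+22.71)/2 × 0.5 = 12.005
  [1.5→3]: (22.71+16.41)/2 × 1.5 = 29.34
  [3→3.5]: (16.41+14.73)/2 × 0.5 = 7.785
  [3.5→5.5]: (14.73+9.55)/2 × 2 = 24.28
  Sum = 101.78 µg/mL·h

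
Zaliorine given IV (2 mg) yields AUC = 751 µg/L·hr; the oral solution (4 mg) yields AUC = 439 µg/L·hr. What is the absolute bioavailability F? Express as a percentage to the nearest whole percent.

F = (AUC_ev / D_ev) / (AUC_iv / D_iv)
  = (439/4) / (751/2)
  = 109.75 / 375.5 = 0.2923
  = 29.23%

F = 29%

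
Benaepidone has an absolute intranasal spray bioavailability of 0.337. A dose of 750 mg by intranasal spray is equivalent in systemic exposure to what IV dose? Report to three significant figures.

D_iv = 253 mg

Systemic exposure from an extravascular dose = F × D_ev, so the equivalent IV dose is F × D_ev.
D_iv = F × D_ev = 0.337 × 750 = 252.75 mg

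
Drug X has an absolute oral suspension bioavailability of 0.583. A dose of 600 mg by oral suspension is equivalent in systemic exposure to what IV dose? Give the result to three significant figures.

D_iv = 350 mg

Systemic exposure from an extravascular dose = F × D_ev, so the equivalent IV dose is F × D_ev.
D_iv = F × D_ev = 0.583 × 600 = 349.8 mg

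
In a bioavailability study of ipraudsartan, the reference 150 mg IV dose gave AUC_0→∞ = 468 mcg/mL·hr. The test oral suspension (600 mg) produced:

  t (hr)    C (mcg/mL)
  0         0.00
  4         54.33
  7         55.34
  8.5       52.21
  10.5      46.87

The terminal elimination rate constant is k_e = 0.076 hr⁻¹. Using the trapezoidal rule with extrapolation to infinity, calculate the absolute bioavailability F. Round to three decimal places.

Trapezoidal AUC_0→10.5 (oral suspension):
  [0→4]: (0.00+54.33)/2 × 4 = 108.66
  [4→7]: (54.33+55.34)/2 × 3 = 164.505
  [7→8.5]: (55.34+52.21)/2 × 1.5 = 80.6625
  [8.5→10.5]: (52.21+46.87)/2 × 2 = 99.08
  Sum = 452.9075 mcg/mL·hr
Tail: C_last/k_e = 46.87/0.076 = 616.711
AUC_0→∞ (oral suspension) = 452.9075 + 616.711 = 1069.6185 mcg/mL·hr
F = (AUC_ev/D_ev)/(AUC_iv/D_iv) = (1069.6185/600)/(468/150) = 1.7826975/3.12 = 0.5714

F = 0.571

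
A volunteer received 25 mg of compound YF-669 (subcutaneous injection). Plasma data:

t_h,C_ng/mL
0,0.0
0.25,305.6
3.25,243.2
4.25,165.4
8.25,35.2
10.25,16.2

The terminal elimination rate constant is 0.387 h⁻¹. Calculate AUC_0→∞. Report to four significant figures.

AUC = 1560 ng/mL·h

Trapezoidal AUC_0→10.25:
  [0→0.25]: (0.0+305.6)/2 × 0.25 = 38.2
  [0.25→3.25]: (305.6+243.2)/2 × 3 = 823.2
  [3.25→4.25]: (243.2+165.4)/2 × 1 = 204.3
  [4.25→8.25]: (165.4+35.2)/2 × 4 = 401.2
  [8.25→10.25]: (35.2+16.2)/2 × 2 = 51.4
  Sum = 1518.3 ng/mL·h
Extrapolated tail: C_last / k_e = 16.2 / 0.387 = 41.860
AUC_0→∞ = 1518.3 + 41.860 = 1560.16 ng/mL·h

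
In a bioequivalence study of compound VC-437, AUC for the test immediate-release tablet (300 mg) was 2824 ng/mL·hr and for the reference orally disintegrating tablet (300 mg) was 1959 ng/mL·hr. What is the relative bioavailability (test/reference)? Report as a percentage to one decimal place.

F_rel = 144.2%

F_rel = (AUC_test/D_test) / (AUC_ref/D_ref)
      = (2824/300) / (1959/300)
      = 9.41333 / 6.53 = 1.4416 = 144.16%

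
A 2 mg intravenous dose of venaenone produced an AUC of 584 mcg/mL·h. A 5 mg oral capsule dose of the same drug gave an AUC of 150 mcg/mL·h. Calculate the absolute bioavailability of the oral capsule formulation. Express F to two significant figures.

F = 0.10

F = (AUC_ev / D_ev) / (AUC_iv / D_iv)
  = (150/5) / (584/2)
  = 30 / 292 = 0.1027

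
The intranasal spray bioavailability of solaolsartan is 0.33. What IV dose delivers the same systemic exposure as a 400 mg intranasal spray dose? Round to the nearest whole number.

D_iv = 132 mg

Systemic exposure from an extravascular dose = F × D_ev, so the equivalent IV dose is F × D_ev.
D_iv = F × D_ev = 0.33 × 400 = 132 mg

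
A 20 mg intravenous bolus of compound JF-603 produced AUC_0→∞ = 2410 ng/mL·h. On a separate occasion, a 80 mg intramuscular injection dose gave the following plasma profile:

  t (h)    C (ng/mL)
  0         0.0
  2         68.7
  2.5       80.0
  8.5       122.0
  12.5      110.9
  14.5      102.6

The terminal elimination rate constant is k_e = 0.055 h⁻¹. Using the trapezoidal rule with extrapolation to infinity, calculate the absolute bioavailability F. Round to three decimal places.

Trapezoidal AUC_0→14.5 (intramuscular injection):
  [0→2]: (0.0+68.7)/2 × 2 = 68.7
  [2→2.5]: (68.7+80.0)/2 × 0.5 = 37.175
  [2.5→8.5]: (80.0+122.0)/2 × 6 = 606.0
  [8.5→12.5]: (122.0+110.9)/2 × 4 = 465.8
  [12.5→14.5]: (110.9+102.6)/2 × 2 = 213.5
  Sum = 1391.175 ng/mL·h
Tail: C_last/k_e = 102.6/0.055 = 1865.455
AUC_0→∞ (intramuscular injection) = 1391.175 + 1865.455 = 3256.63 ng/mL·h
F = (AUC_ev/D_ev)/(AUC_iv/D_iv) = (3256.63/80)/(2410/20) = 40.707875/120.5 = 0.3378

F = 0.338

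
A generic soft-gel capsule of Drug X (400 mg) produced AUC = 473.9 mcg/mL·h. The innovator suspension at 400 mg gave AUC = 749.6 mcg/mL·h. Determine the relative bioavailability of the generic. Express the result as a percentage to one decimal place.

F_rel = (AUC_test/D_test) / (AUC_ref/D_ref)
      = (473.9/400) / (749.6/400)
      = 1.18475 / 1.874 = 0.6322 = 63.22%

F_rel = 63.2%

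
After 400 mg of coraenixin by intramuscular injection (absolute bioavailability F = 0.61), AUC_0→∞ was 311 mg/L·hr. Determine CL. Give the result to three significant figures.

CL = 0.785 L/hr

CL = F × Dose / AUC_0→∞
   = 0.61 × 400 / 311 = 0.784566 L/hr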